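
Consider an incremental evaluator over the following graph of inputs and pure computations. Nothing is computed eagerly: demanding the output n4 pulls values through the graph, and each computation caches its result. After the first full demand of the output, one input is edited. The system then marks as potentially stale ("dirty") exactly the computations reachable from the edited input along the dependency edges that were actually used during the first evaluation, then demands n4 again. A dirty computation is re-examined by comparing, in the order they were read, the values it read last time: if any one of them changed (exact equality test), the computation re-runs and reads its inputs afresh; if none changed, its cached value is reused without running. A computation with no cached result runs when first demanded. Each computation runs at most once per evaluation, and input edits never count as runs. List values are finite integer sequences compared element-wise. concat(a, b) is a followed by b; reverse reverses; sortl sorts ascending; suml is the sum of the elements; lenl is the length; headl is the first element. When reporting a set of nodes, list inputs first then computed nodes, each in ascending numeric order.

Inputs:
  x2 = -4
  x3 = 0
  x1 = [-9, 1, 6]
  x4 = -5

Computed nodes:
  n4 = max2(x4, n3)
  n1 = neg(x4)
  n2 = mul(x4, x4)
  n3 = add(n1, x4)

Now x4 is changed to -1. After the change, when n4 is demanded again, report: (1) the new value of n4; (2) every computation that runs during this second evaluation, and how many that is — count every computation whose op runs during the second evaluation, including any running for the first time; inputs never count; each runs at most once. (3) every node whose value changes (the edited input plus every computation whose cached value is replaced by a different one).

Initial pass — values computed on the first demand:
  n1 = neg(-5) = 5
  n3 = add(5, -5) = 0
  n4 = max2(-5, 0) = 0

Second demand — change propagation:
  n1: re-runs because x4 -5->-1; new result 1.
  n3: re-runs because n1 5->1; x4 -5->-1; new result 0 (unchanged).
  n4: re-runs because x4 -5->-1; new result 0 (unchanged).

n4 now evaluates to 0.
Run set: n1, n3, n4 (3 run).
Changed values: x4, n1.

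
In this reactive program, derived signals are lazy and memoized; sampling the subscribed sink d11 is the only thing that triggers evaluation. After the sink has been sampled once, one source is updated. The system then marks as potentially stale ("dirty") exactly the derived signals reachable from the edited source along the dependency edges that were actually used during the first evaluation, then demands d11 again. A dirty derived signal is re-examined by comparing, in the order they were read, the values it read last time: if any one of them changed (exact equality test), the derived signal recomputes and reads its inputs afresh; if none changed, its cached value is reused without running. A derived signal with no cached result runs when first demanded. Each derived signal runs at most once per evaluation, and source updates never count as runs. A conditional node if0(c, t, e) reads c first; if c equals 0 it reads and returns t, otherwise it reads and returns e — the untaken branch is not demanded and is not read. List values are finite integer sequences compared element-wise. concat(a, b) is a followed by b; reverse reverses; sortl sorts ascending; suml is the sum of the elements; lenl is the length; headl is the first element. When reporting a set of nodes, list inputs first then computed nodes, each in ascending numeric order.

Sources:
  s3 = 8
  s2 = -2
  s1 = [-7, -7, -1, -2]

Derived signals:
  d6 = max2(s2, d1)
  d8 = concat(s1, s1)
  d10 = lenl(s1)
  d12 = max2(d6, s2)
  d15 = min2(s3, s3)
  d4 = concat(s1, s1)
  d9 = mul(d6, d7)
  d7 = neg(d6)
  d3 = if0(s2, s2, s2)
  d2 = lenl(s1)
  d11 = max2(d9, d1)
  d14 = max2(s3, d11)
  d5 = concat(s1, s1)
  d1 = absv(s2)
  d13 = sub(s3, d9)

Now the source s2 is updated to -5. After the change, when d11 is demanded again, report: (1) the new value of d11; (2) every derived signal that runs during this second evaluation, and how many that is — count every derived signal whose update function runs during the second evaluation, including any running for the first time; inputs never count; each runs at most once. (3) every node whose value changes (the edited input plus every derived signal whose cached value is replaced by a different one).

Demanding d11 again yields 5.
5 derived signals run: d1, d6, d7, d9, d11.
The nodes whose values change: s2, d1, d6, d7, d9, d11.

First demand of the output computes:
  d1 = absv(-2) = 2
  d6 = max2(-2, 2) = 2
  d7 = neg(2) = -2
  d9 = mul(2, -2) = -4
  d11 = max2(-4, 2) = 2

After the edit, cleaning proceeds:
  d1: a read changed (s2 -2->-5) — executes, giving 5.
  d6: a read changed (s2 -2->-5; d1 2->5) — executes, giving 5.
  d7: a read changed (d6 2->5) — executes, giving -5.
  d9: a read changed (d6 2->5; d7 -2->-5) — executes, giving -25.
  d11: a read changed (d9 -4->-25; d1 2->5) — executes, giving 5.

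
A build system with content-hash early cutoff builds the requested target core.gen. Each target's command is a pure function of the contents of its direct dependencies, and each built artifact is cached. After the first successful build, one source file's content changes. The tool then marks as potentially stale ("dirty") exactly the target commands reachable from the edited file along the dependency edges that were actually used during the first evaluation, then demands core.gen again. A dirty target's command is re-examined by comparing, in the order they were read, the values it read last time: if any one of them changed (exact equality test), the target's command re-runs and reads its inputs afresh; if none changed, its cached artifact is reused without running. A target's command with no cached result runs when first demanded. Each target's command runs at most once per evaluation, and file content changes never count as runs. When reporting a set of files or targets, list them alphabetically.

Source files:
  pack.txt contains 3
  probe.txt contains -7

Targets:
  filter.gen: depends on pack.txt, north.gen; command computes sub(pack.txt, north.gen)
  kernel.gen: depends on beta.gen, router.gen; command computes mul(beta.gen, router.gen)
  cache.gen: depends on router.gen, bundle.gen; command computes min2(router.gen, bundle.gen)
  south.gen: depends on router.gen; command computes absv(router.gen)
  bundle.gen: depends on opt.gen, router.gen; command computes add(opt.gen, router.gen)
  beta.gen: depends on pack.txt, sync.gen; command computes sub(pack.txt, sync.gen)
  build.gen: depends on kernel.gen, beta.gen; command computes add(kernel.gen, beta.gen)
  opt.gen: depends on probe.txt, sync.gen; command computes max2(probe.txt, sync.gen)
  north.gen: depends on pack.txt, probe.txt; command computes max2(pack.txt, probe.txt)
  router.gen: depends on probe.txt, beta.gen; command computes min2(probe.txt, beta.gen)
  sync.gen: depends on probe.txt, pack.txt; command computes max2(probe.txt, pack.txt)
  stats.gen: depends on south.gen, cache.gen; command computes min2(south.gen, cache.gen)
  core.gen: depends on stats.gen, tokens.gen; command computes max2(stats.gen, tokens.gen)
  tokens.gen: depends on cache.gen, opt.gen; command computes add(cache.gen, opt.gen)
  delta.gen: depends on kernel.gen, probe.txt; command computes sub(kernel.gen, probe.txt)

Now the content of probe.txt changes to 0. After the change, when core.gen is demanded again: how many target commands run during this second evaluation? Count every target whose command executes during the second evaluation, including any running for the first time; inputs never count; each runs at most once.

First evaluation (everything demanded from the output):
  sync.gen = max2(-7, 3) = 3
  beta.gen = sub(3, 3) = 0
  opt.gen = max2(-7, 3) = 3
  router.gen = min2(-7, 0) = -7
  bundle.gen = add(3, -7) = -4
  cache.gen = min2(-7, -4) = -7
  south.gen = absv(-7) = 7
  stats.gen = min2(7, -7) = -7
  tokens.gen = add(-7, 3) = -4
  core.gen = max2(-7, -4) = -4

Propagation after the edit:
  sync.gen: runs — probe.txt -7->0; result 3 (same value as before).
  beta.gen: checked — values it read are unchanged (pack.txt unchanged, sync.gen unchanged); reused cached 0 without running.
  opt.gen: runs — probe.txt -7->0; result 3 (same value as before).
  router.gen: runs — probe.txt -7->0; result 0.
  bundle.gen: runs — router.gen -7->0; result 3.
  cache.gen: runs — router.gen -7->0; bundle.gen -4->3; result 0.
  south.gen: runs — router.gen -7->0; result 0.
  stats.gen: runs — south.gen 7->0; cache.gen -7->0; result 0.
  tokens.gen: runs — cache.gen -7->0; result 3.
  core.gen: runs — stats.gen -7->0; tokens.gen -4->3; result 3.

Key observation: the cutoff stops propagation at beta.gen — its inputs' values are unchanged, so it reuses its cache.

Target commands that run: bundle.gen, cache.gen, core.gen, opt.gen, router.gen, south.gen, stats.gen, sync.gen, tokens.gen — 9 in total.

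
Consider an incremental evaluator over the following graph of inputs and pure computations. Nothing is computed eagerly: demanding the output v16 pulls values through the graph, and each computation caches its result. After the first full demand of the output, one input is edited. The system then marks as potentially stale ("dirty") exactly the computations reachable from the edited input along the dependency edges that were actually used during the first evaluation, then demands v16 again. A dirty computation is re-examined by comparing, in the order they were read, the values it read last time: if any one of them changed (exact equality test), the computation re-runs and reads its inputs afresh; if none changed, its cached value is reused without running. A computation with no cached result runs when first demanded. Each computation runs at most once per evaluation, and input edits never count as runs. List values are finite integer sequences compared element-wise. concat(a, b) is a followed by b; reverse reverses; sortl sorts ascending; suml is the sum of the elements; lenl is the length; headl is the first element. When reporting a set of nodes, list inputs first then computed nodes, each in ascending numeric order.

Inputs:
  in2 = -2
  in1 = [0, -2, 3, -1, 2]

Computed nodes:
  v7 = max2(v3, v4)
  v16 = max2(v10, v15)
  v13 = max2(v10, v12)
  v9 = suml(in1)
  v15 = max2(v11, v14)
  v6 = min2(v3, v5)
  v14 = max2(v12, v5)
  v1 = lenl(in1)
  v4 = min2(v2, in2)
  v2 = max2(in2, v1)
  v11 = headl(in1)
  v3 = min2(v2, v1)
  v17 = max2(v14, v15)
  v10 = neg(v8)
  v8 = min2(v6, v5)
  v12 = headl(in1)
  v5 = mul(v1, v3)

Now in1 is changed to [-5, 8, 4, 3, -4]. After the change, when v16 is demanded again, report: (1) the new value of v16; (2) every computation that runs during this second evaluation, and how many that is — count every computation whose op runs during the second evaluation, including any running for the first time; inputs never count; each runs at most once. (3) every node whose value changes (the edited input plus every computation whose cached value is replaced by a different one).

v16 now evaluates to 25.
Run set: v1, v11, v12, v14, v15 (5 run).
Changed values: in1, v11, v12.
The important point: at v2 every value read last time is unchanged, so the dirty flag clears without a run.

Initial pass — values computed on the first demand:
  v1 = lenl([0, -2, 3, -1, 2]) = 5
  v2 = max2(-2, 5) = 5
  v3 = min2(5, 5) = 5
  v5 = mul(5, 5) = 25
  v6 = min2(5, 25) = 5
  v8 = min2(5, 25) = 5
  v10 = neg(5) = -5
  v11 = headl([0, -2, 3, -1, 2]) = 0
  v12 = headl([0, -2, 3, -1, 2]) = 0
  v14 = max2(0, 25) = 25
  v15 = max2(0, 25) = 25
  v16 = max2(-5, 25) = 25

Second demand — change propagation:
  v1: re-runs because in1 [0, -2, 3, -1, 2]->[-5, 8, 4, 3, -4]; new result 5 (unchanged).
  v2: re-examined; everything it read last time is the same (in2 unchanged, v1 unchanged) — cache 5 kept, no run.
  v3: re-examined; everything it read last time is the same (v2 unchanged, v1 unchanged) — cache 5 kept, no run.
  v5: re-examined; everything it read last time is the same (v1 unchanged, v3 unchanged) — cache 25 kept, no run.
  v6: re-examined; everything it read last time is the same (v3 unchanged, v5 unchanged) — cache 5 kept, no run.
  v8: re-examined; everything it read last time is the same (v6 unchanged, v5 unchanged) — cache 5 kept, no run.
  v10: re-examined; everything it read last time is the same (v8 unchanged) — cache -5 kept, no run.
  v11: re-runs because in1 [0, -2, 3, -1, 2]->[-5, 8, 4, 3, -4]; new result -5.
  v12: re-runs because in1 [0, -2, 3, -1, 2]->[-5, 8, 4, 3, -4]; new result -5.
  v14: re-runs because v12 0->-5; new result 25 (unchanged).
  v15: re-runs because v11 0->-5; new result 25 (unchanged).
  v16: re-examined; everything it read last time is the same (v10 unchanged, v15 unchanged) — cache 25 kept, no run.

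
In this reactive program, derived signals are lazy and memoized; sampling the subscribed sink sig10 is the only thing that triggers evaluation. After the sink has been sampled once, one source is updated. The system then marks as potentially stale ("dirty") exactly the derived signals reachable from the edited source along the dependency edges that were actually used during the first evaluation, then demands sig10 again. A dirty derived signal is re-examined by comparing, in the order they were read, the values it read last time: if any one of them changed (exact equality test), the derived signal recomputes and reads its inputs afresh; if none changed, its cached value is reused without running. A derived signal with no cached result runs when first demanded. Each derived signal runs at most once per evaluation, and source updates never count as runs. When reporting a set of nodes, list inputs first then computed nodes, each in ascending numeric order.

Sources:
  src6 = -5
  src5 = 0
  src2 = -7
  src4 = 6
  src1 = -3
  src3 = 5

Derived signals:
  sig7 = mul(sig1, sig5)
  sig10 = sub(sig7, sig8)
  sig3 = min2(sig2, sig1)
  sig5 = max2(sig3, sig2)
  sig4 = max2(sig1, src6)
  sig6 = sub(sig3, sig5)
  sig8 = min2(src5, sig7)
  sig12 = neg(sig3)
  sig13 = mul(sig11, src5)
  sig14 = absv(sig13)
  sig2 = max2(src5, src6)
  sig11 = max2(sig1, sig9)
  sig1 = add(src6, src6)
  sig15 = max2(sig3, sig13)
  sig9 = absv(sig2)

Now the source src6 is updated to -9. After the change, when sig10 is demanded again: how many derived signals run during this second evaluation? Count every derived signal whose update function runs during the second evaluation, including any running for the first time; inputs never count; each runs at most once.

5 derived signals run: sig1, sig2, sig3, sig5, sig7.
Note where the cutoff bites: sig8 is checked, finds nothing changed, and keeps its cache.

First demand of the output computes:
  sig1 = add(-5, -5) = -10
  sig2 = max2(0, -5) = 0
  sig3 = min2(0, -10) = -10
  sig5 = max2(-10, 0) = 0
  sig7 = mul(-10, 0) = 0
  sig8 = min2(0, 0) = 0
  sig10 = sub(0, 0) = 0

After the edit, cleaning proceeds:
  sig1: a read changed (src6 -5->-9; src6 -5->-9) — executes, giving -18.
  sig2: a read changed (src6 -5->-9) — executes, giving 0 — identical to its old value.
  sig3: a read changed (sig1 -10->-18) — executes, giving -18.
  sig5: a read changed (sig3 -10->-18) — executes, giving 0 — identical to its old value.
  sig7: a read changed (sig1 -10->-18) — executes, giving 0 — identical to its old value.
  sig8: dirty, but its reads are unchanged (src5 unchanged, sig7 unchanged); cached 0 stands.
  sig10: dirty, but its reads are unchanged (sig7 unchanged, sig8 unchanged); cached 0 stands.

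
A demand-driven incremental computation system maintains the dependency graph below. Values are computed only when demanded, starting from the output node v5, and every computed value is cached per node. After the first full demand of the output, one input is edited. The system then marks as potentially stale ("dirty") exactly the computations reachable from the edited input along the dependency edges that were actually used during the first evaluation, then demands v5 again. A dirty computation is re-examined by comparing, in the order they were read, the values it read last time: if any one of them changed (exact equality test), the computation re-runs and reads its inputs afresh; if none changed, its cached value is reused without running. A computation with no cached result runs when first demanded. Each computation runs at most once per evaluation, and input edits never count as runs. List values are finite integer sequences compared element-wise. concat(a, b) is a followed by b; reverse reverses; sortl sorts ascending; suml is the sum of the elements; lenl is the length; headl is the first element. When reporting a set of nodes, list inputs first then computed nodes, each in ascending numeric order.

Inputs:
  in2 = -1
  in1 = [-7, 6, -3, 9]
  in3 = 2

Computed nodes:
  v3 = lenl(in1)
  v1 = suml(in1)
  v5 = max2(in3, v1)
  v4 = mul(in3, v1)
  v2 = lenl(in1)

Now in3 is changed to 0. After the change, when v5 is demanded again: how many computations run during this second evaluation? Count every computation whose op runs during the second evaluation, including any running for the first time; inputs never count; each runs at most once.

Computations that run: v5 — 1 in total.

First evaluation (everything demanded from the output):
  v1 = suml([-7, 6, -3, 9]) = 5
  v5 = max2(2, 5) = 5

Propagation after the edit:
  v5: runs — in3 2->0; result 5 (same value as before).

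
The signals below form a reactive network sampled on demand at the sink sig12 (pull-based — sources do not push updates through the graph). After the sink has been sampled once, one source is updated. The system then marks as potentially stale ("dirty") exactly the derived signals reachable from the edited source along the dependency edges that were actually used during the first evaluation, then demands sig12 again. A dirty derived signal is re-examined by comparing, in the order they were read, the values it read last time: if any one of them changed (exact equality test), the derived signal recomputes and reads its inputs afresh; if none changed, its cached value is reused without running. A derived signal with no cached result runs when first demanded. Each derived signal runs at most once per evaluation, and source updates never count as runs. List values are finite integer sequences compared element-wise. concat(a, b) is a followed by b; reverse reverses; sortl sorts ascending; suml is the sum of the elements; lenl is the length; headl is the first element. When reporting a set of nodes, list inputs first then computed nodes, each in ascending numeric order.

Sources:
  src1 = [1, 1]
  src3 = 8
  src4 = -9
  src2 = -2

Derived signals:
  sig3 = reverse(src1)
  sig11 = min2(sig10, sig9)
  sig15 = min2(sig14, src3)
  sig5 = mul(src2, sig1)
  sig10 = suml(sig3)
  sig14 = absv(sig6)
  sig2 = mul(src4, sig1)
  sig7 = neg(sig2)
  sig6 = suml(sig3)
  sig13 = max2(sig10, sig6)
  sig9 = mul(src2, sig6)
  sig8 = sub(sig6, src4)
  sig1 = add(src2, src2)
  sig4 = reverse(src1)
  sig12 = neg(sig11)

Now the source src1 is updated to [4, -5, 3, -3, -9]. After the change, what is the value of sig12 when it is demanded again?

sig12 now evaluates to 10.

Initial pass — values computed on the first demand:
  sig3 = reverse([1, 1]) = [1, 1]
  sig6 = suml([1, 1]) = 2
  sig9 = mul(-2, 2) = -4
  sig10 = suml([1, 1]) = 2
  sig11 = min2(2, -4) = -4
  sig12 = neg(-4) = 4

Second demand — change propagation:
  sig3: re-runs because src1 [1, 1]->[4, -5, 3, -3, -9]; new result [-9, -3, 3, -5, 4].
  sig6: re-runs because sig3 [1, 1]->[-9, -3, 3, -5, 4]; new result -10.
  sig9: re-runs because sig6 2->-10; new result 20.
  sig10: re-runs because sig3 [1, 1]->[-9, -3, 3, -5, 4]; new result -10.
  sig11: re-runs because sig10 2->-10; sig9 -4->20; new result -10.
  sig12: re-runs because sig11 -4->-10; new result 10.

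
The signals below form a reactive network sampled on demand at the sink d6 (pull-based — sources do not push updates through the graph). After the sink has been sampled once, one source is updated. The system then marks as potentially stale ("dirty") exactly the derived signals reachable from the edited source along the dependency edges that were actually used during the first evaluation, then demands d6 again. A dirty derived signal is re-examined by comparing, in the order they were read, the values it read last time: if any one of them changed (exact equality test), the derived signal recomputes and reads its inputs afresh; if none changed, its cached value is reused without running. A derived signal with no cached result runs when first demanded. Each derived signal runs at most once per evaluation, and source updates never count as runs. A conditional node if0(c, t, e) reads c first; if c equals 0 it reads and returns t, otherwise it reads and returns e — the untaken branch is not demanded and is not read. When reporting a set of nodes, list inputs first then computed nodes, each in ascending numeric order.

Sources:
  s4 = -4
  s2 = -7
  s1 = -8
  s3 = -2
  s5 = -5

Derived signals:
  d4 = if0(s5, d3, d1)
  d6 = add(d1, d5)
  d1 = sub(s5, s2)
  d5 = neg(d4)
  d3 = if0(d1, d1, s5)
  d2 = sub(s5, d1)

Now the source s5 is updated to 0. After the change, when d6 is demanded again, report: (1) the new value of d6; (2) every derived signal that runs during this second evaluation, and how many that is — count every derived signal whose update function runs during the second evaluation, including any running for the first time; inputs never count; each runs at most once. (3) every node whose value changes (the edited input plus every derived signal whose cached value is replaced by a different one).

Initial pass — values computed on the first demand:
  d1 = sub(-5, -7) = 2
  d4 = if0(s5=-5 -> else branch d1) = 2
  d5 = neg(2) = -2
  d6 = add(2, -2) = 0

Second demand — change propagation:
  d1: re-runs because s5 -5->0; new result 7.
  d3: newly demanded (no cache) — executes and yields 0.
  d4: re-runs because s5 -5->0; d1 2->7; new result 0.
  d5: re-runs because d4 2->0; new result 0.
  d6: re-runs because d1 2->7; d5 -2->0; new result 7.

The important point: the flipped condition pulls in fresh nodes; d3 runs for the first time.

d6 now evaluates to 7.
Run set: d1, d3, d4, d5, d6 (5 run).
Changed values: s5, d1, d4, d5, d6.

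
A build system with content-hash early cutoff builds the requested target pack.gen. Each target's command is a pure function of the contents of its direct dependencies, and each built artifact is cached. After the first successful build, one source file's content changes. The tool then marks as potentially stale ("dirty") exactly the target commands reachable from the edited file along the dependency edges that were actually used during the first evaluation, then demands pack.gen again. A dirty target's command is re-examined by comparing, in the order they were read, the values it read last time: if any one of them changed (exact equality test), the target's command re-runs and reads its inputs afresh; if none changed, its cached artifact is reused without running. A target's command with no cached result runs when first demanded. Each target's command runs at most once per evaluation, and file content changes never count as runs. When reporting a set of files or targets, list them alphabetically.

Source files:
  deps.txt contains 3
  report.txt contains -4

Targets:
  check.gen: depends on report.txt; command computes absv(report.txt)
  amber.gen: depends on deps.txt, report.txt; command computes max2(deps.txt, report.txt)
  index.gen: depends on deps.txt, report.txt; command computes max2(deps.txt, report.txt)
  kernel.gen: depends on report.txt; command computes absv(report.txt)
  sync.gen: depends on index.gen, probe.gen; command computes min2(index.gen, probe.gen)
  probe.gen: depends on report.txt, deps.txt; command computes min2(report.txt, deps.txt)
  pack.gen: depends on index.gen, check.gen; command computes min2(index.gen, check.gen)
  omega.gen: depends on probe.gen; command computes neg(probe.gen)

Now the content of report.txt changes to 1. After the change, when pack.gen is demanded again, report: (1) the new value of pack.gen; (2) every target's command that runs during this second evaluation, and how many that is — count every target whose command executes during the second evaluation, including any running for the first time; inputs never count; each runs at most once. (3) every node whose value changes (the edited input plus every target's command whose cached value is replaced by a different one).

First evaluation (everything demanded from the output):
  check.gen = absv(-4) = 4
  index.gen = max2(3, -4) = 3
  pack.gen = min2(3, 4) = 3

Propagation after the edit:
  check.gen: runs — report.txt -4->1; result 1.
  index.gen: runs — report.txt -4->1; result 3 (same value as before).
  pack.gen: runs — check.gen 4->1; result 1.

New value of pack.gen: 1.
Target commands that run: check.gen, index.gen, pack.gen — 3 in total.
Values that change: check.gen, pack.gen, report.txt.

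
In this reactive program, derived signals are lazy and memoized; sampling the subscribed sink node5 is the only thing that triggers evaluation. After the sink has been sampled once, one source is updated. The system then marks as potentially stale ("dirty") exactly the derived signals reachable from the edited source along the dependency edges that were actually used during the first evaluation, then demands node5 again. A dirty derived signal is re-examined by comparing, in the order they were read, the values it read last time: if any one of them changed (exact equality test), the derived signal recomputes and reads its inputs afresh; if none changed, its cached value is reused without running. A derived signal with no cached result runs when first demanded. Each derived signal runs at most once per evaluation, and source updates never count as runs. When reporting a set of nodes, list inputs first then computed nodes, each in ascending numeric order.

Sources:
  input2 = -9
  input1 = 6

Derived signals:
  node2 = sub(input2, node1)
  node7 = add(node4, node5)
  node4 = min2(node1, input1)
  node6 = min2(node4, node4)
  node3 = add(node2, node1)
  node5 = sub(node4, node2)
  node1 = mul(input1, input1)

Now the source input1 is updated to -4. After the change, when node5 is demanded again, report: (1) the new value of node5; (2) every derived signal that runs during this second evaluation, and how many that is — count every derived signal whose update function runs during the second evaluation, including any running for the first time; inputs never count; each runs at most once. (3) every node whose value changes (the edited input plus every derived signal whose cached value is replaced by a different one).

First demand of the output computes:
  node1 = mul(6, 6) = 36
  node2 = sub(-9, 36) = -45
  node4 = min2(36, 6) = 6
  node5 = sub(6, -45) = 51

After the edit, cleaning proceeds:
  node1: a read changed (input1 6->-4; input1 6->-4) — executes, giving 16.
  node2: a read changed (node1 36->16) — executes, giving -25.
  node4: a read changed (node1 36->16; input1 6->-4) — executes, giving -4.
  node5: a read changed (node4 6->-4; node2 -45->-25) — executes, giving 21.

Demanding node5 again yields 21.
4 derived signals run: node1, node2, node4, node5.
The nodes whose values change: input1, node1, node2, node4, node5.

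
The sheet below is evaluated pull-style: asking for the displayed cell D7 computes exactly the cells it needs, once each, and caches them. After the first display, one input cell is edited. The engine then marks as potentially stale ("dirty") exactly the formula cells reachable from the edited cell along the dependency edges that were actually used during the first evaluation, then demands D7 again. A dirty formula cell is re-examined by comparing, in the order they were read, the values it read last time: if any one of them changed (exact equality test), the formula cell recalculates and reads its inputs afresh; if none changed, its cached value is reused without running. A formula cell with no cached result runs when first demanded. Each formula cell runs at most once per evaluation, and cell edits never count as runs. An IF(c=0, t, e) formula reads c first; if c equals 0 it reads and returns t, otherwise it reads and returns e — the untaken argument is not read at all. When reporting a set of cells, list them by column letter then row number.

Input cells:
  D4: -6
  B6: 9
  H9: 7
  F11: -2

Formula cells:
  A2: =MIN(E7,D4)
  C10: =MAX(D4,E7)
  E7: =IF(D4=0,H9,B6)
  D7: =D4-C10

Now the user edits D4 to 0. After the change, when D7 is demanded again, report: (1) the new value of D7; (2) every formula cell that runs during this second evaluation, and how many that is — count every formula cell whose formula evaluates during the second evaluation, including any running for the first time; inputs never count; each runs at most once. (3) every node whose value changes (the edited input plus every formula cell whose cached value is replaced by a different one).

First demand of the output computes:
  E7 = IF(D4=0: D4=-6 -> else branch B6) = 9
  C10 = MAX(-6, 9) = 9
  D7 = -6 - 9 = -15

After the edit, cleaning proceeds:
  E7: a read changed (D4 -6->0) — executes, giving 7.
  C10: a read changed (D4 -6->0; E7 9->7) — executes, giving 7.
  D7: a read changed (D4 -6->0; C10 9->7) — executes, giving -7.

Demanding D7 again yields -7.
3 formula cells run: C10, D7, E7.
The nodes whose values change: C10, D4, D7, E7.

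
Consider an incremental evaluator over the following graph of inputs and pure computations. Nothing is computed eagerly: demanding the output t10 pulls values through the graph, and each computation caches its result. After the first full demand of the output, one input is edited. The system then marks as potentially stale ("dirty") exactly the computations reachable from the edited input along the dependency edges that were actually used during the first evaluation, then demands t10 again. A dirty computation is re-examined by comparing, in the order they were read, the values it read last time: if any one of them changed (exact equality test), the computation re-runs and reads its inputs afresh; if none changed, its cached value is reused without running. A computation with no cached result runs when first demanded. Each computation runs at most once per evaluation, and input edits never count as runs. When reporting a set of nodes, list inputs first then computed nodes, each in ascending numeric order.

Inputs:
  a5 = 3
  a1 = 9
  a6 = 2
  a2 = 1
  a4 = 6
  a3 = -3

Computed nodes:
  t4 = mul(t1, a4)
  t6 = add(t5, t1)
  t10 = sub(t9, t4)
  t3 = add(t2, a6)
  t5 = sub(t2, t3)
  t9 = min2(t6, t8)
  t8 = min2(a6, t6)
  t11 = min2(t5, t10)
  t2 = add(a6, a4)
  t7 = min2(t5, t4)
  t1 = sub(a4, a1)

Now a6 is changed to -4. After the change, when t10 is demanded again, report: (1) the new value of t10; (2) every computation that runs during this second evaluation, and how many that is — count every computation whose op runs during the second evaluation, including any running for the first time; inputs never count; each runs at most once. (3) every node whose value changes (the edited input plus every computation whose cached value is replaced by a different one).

Initial pass — values computed on the first demand:
  t1 = sub(6, 9) = -3
  t2 = add(2, 6) = 8
  t3 = add(8, 2) = 10
  t4 = mul(-3, 6) = -18
  t5 = sub(8, 10) = -2
  t6 = add(-2, -3) = -5
  t8 = min2(2, -5) = -5
  t9 = min2(-5, -5) = -5
  t10 = sub(-5, -18) = 13

Second demand — change propagation:
  t2: re-runs because a6 2->-4; new result 2.
  t3: re-runs because t2 8->2; a6 2->-4; new result -2.
  t5: re-runs because t2 8->2; t3 10->-2; new result 4.
  t6: re-runs because t5 -2->4; new result 1.
  t8: re-runs because a6 2->-4; t6 -5->1; new result -4.
  t9: re-runs because t6 -5->1; t8 -5->-4; new result -4.
  t10: re-runs because t9 -5->-4; new result 14.

t10 now evaluates to 14.
Run set: t2, t3, t5, t6, t8, t9, t10 (7 run).
Changed values: a6, t2, t3, t5, t6, t8, t9, t10.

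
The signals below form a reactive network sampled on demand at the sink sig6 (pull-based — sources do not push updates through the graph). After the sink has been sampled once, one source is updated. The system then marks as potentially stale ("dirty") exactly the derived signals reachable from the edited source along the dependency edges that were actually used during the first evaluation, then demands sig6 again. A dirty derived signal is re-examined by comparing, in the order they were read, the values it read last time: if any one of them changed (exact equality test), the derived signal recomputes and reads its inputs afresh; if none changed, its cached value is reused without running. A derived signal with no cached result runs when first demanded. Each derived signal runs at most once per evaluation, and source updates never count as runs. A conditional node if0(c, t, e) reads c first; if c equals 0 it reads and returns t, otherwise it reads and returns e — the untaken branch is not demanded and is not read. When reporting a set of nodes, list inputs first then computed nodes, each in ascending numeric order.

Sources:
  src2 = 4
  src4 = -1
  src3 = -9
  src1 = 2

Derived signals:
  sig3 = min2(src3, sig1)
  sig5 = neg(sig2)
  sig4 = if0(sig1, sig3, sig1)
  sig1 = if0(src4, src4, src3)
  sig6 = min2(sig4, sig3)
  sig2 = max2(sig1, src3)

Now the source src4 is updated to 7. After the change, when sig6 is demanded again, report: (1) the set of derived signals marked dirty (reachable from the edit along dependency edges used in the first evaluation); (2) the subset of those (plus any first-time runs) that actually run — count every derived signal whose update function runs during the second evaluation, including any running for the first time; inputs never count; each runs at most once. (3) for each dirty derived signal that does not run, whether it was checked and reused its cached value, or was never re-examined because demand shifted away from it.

Dirty set: sig1, sig3, sig4, sig6.
Run set: sig1 (1 run).
Re-examined without running (cache reused): sig3, sig4, sig6.
The important point: sig1 recomputes to an identical value, and the output ends up unchanged.

Initial pass — values computed on the first demand:
  sig1 = if0(src4=-1 -> else branch src3) = -9
  sig3 = min2(-9, -9) = -9
  sig4 = if0(sig1=-9 -> else branch sig1) = -9
  sig6 = min2(-9, -9) = -9

Second demand — change propagation:
  sig1: re-runs because src4 -1->7; new result -9 (unchanged).
  sig3: re-examined; everything it read last time is the same (src3 unchanged, sig1 unchanged) — cache -9 kept, no run.
  sig4: re-examined; everything it read last time is the same (sig1 unchanged, sig1 unchanged) — cache -9 kept, no run.
  sig6: re-examined; everything it read last time is the same (sig4 unchanged, sig3 unchanged) — cache -9 kept, no run.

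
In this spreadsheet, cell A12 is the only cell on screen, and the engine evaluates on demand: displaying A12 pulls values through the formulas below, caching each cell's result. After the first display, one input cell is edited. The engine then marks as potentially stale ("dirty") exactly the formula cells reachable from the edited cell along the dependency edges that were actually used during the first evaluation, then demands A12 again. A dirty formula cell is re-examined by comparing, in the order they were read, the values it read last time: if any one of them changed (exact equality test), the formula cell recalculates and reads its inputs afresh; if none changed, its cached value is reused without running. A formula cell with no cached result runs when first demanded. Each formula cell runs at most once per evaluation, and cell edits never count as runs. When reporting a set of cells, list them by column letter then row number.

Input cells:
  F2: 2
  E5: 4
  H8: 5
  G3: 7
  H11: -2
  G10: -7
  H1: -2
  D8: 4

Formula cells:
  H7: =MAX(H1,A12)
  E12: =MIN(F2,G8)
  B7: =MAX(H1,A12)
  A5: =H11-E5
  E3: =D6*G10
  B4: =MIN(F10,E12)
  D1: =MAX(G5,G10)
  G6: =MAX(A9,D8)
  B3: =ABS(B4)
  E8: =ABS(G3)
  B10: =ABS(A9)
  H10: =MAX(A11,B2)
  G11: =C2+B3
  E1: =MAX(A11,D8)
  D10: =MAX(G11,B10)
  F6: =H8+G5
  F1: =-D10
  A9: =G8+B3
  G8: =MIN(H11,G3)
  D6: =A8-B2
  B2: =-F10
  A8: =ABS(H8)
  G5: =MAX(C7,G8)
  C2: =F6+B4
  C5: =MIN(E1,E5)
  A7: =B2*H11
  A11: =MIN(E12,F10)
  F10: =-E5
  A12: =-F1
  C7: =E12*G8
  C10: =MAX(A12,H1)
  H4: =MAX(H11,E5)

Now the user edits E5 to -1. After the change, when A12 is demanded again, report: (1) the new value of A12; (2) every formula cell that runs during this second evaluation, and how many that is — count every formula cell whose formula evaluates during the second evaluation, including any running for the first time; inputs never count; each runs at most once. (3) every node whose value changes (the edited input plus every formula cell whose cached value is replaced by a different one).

A12 now evaluates to 9.
Run set: A9, B3, B4, B10, C2, D10, F10, G11 (8 run).
Changed values: A9, B3, B4, B10, C2, E5, F10.
The important point: at F1 every value read last time is unchanged, so the dirty flag clears without a run.

Initial pass — values computed on the first demand:
  F10 = -(4) = -4
  G8 = MIN(-2, 7) = -2
  E12 = MIN(2, -2) = -2
  B4 = MIN(-4, -2) = -4
  B3 = ABS(-4) = 4
  A9 = -2 + 4 = 2
  B10 = ABS(2) = 2
  C7 = -2 * -2 = 4
  G5 = MAX(4, -2) = 4
  F6 = 5 + 4 = 9
  C2 = 9 + -4 = 5
  G11 = 5 + 4 = 9
  D10 = MAX(9, 2) = 9
  F1 = -(9) = -9
  A12 = -(-9) = 9

Second demand — change propagation:
  F10: re-runs because E5 4->-1; new result 1.
  B4: re-runs because F10 -4->1; new result -2.
  B3: re-runs because B4 -4->-2; new result 2.
  A9: re-runs because B3 4->2; new result 0.
  B10: re-runs because A9 2->0; new result 0.
  C2: re-runs because B4 -4->-2; new result 7.
  G11: re-runs because C2 5->7; B3 4->2; new result 9 (unchanged).
  D10: re-runs because B10 2->0; new result 9 (unchanged).
  F1: re-examined; everything it read last time is the same (D10 unchanged) — cache -9 kept, no run.
  A12: re-examined; everything it read last time is the same (F1 unchanged) — cache 9 kept, no run.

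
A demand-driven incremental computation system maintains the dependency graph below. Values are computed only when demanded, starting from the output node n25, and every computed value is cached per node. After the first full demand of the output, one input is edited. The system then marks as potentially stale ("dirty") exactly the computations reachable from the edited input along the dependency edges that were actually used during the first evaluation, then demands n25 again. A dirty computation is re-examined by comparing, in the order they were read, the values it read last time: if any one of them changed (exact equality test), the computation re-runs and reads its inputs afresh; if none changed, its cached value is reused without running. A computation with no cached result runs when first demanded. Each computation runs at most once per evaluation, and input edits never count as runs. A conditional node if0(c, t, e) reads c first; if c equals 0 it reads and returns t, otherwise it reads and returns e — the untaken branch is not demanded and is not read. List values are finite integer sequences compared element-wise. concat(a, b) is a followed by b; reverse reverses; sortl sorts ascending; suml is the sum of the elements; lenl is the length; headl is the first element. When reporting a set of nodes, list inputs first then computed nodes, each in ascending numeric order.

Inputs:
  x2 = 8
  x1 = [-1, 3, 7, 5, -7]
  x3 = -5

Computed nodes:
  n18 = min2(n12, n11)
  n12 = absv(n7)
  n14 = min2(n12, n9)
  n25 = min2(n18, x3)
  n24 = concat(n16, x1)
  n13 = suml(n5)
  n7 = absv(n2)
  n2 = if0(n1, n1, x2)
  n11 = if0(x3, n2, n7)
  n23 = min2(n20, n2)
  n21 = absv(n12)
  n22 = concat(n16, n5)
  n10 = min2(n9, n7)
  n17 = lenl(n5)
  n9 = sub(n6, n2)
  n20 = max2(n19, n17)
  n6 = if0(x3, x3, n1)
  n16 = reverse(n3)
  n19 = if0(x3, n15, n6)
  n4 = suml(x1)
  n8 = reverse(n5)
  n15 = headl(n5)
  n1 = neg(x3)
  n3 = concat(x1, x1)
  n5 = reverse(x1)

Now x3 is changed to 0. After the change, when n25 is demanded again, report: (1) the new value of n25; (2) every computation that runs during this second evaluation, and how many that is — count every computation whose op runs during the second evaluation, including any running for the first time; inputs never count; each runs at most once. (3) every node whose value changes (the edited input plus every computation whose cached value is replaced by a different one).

First evaluation (everything demanded from the output):
  n1 = neg(-5) = 5
  n2 = if0(n1=5 -> else branch x2) = 8
  n7 = absv(8) = 8
  n11 = if0(x3=-5 -> else branch n7) = 8
  n12 = absv(8) = 8
  n18 = min2(8, 8) = 8
  n25 = min2(8, -5) = -5

Propagation after the edit:
  n1: runs — x3 -5->0; result 0.
  n2: runs — n1 5->0; result 0.
  n7: runs — n2 8->0; result 0.
  n11: runs — x3 -5->0; n7 8->0; result 0.
  n12: runs — n7 8->0; result 0.
  n18: runs — n12 8->0; n11 8->0; result 0.
  n25: runs — n18 8->0; x3 -5->0; result 0.

New value of n25: 0.
Computations that run: n1, n2, n7, n11, n12, n18, n25 — 7 in total.
Values that change: x3, n1, n2, n7, n11, n12, n18, n25.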